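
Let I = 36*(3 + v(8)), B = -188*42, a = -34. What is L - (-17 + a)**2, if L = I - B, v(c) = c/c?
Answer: 5439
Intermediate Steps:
v(c) = 1
B = -7896
I = 144 (I = 36*(3 + 1) = 36*4 = 144)
L = 8040 (L = 144 - 1*(-7896) = 144 + 7896 = 8040)
L - (-17 + a)**2 = 8040 - (-17 - 34)**2 = 8040 - 1*(-51)**2 = 8040 - 1*2601 = 8040 - 2601 = 5439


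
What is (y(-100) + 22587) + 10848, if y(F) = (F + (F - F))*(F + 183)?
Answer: 25135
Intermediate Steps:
y(F) = F*(183 + F) (y(F) = (F + 0)*(183 + F) = F*(183 + F))
(y(-100) + 22587) + 10848 = (-100*(183 - 100) + 22587) + 10848 = (-100*83 + 22587) + 10848 = (-8300 + 22587) + 10848 = 14287 + 10848 = 25135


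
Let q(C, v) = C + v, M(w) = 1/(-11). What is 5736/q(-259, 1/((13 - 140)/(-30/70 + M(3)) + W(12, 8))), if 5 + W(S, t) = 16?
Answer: -19538728/882227 ≈ -22.147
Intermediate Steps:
M(w) = -1/11
W(S, t) = 11 (W(S, t) = -5 + 16 = 11)
5736/q(-259, 1/((13 - 140)/(-30/70 + M(3)) + W(12, 8))) = 5736/(-259 + 1/((13 - 140)/(-30/70 - 1/11) + 11)) = 5736/(-259 + 1/(-127/(-30*1/70 - 1/11) + 11)) = 5736/(-259 + 1/(-127/(-3/7 - 1/11) + 11)) = 5736/(-259 + 1/(-127/(-40/77) + 11)) = 5736/(-259 + 1/(-127*(-77/40) + 11)) = 5736/(-259 + 1/(9779/40 + 11)) = 5736/(-259 + 1/(10219/40)) = 5736/(-259 + 40/10219) = 5736/(-2646681/10219) = 5736*(-10219/2646681) = -19538728/882227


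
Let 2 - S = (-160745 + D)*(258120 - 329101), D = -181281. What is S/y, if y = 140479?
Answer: -24277347504/140479 ≈ -1.7282e+5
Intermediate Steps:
S = -24277347504 (S = 2 - (-160745 - 181281)*(258120 - 329101) = 2 - (-342026)*(-70981) = 2 - 1*24277347506 = 2 - 24277347506 = -24277347504)
S/y = -24277347504/140479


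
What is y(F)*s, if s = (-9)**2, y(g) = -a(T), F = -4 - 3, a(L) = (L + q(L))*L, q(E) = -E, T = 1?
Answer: 0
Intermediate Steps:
a(L) = 0 (a(L) = (L - L)*L = 0*L = 0)
F = -7
y(g) = 0 (y(g) = -1*0 = 0)
s = 81
y(F)*s = 0*81 = 0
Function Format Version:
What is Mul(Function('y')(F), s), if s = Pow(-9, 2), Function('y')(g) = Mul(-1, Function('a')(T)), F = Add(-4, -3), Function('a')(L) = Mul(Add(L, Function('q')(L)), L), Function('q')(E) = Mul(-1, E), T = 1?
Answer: 0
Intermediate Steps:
Function('a')(L) = 0 (Function('a')(L) = Mul(Add(L, Mul(-1, L)), L) = Mul(0, L) = 0)
F = -7
Function('y')(g) = 0 (Function('y')(g) = Mul(-1, 0) = 0)
s = 81
Mul(Function('y')(F), s) = Mul(0, 81) = 0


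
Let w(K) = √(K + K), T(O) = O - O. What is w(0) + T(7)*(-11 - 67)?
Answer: 0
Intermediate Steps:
T(O) = 0
w(K) = √2*√K (w(K) = √(2*K) = √2*√K)
w(0) + T(7)*(-11 - 67) = √2*√0 + 0*(-11 - 67) = √2*0 + 0*(-78) = 0 + 0 = 0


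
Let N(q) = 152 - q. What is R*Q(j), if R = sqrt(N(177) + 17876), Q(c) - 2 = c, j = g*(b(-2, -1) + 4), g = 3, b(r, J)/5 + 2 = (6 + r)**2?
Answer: 224*sqrt(17851) ≈ 29928.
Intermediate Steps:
b(r, J) = -10 + 5*(6 + r)**2
j = 222 (j = 3*((-10 + 5*(6 - 2)**2) + 4) = 3*((-10 + 5*4**2) + 4) = 3*((-10 + 5*16) + 4) = 3*((-10 + 80) + 4) = 3*(70 + 4) = 3*74 = 222)
Q(c) = 2 + c
R = sqrt(17851) (R = sqrt((152 - 1*177) + 17876) = sqrt((152 - 177) + 17876) = sqrt(-25 + 17876) = sqrt(17851) ≈ 133.61)
R*Q(j) = sqrt(17851)*(2 + 222) = sqrt(17851)*224 = 224*sqrt(17851)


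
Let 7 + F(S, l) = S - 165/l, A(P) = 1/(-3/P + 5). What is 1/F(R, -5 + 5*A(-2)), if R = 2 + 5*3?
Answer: 1/49 ≈ 0.020408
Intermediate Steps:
A(P) = 1/(5 - 3/P)
R = 17 (R = 2 + 15 = 17)
F(S, l) = -7 + S - 165/l (F(S, l) = -7 + (S - 165/l) = -7 + S - 165/l)
1/F(R, -5 + 5*A(-2)) = 1/(-7 + 17 - 165/(-5 + 5*(-2/(-3 + 5*(-2))))) = 1/(-7 + 17 - 165/(-5 + 5*(-2/(-3 - 10)))) = 1/(-7 + 17 - 165/(-5 + 5*(-2/(-13)))) = 1/(-7 + 17 - 165/(-5 + 5*(-2*(-1/13)))) = 1/(-7 + 17 - 165/(-5 + 5*(2/13))) = 1/(-7 + 17 - 165/(-5 + 10/13)) = 1/(-7 + 17 - 165/(-55/13)) = 1/(-7 + 17 - 165*(-13/55)) = 1/(-7 + 17 + 39) = 1/49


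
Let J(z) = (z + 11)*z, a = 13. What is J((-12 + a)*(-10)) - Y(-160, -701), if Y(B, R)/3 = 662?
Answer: -1996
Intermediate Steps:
Y(B, R) = 1986 (Y(B, R) = 3*662 = 1986)
J(z) = z*(11 + z) (J(z) = (11 + z)*z = z*(11 + z))
J((-12 + a)*(-10)) - Y(-160, -701) = ((-12 + 13)*(-10))*(11 + (-12 + 13)*(-10)) - 1*1986 = (1*(-10))*(11 + 1*(-10)) - 1986 = -10*(11 - 10) - 1986 = -10*1 - 1986 = -10 - 1986 = -1996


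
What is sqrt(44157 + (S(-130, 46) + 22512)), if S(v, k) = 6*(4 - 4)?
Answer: sqrt(66669) ≈ 258.20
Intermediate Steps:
S(v, k) = 0 (S(v, k) = 6*0 = 0)
sqrt(44157 + (S(-130, 46) + 22512)) = sqrt(44157 + (0 + 22512)) = sqrt(44157 + 22512) = sqrt(66669)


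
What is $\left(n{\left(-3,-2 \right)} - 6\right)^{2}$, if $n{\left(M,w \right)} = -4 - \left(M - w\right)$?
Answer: $81$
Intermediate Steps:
$n{\left(M,w \right)} = -4 + w - M$
$\left(n{\left(-3,-2 \right)} - 6\right)^{2} = \left(\left(-4 - 2 - -3\right) - 6\right)^{2} = \left(\left(-4 - 2 + 3\right) - 6\right)^{2} = \left(-3 - 6\right)^{2} = \left(-9\right)^{2} = 81$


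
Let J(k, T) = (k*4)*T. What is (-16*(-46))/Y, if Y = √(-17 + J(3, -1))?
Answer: -736*I*√29/29 ≈ -136.67*I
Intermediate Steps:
J(k, T) = 4*T*k (J(k, T) = (4*k)*T = 4*T*k)
Y = I*√29 (Y = √(-17 + 4*(-1)*3) = √(-17 - 12) = √(-29) = I*√29 ≈ 5.3852*I)
(-16*(-46))/Y = (-16*(-46))/((I*√29)) = 736*(-I*√29/29) = -736*I*√29/29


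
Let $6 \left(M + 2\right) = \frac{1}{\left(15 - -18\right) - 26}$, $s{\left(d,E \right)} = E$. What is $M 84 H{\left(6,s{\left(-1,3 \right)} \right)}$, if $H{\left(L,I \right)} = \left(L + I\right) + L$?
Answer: $-2490$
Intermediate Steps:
$H{\left(L,I \right)} = I + 2 L$ ($H{\left(L,I \right)} = \left(I + L\right) + L = I + 2 L$)
$M = - \frac{83}{42}$ ($M = -2 + \frac{1}{6 \left(\left(15 - -18\right) - 26\right)} = -2 + \frac{1}{6 \left(\left(15 + 18\right) - 26\right)} = -2 + \frac{1}{6 \left(33 - 26\right)} = -2 + \frac{1}{6 \cdot 7} = -2 + \frac{1}{6} \cdot \frac{1}{7} = -2 + \frac{1}{42} = - \frac{83}{42} \approx -1.9762$)
$M 84 H{\left(6,s{\left(-1,3 \right)} \right)} = - \frac{83 \cdot 84 \left(3 + 2 \cdot 6\right)}{42} = - \frac{83 \cdot 84 \left(3 + 12\right)}{42} = - \frac{83 \cdot 84 \cdot 15}{42} = \left(- \frac{83}{42}\right) 1260 = -2490$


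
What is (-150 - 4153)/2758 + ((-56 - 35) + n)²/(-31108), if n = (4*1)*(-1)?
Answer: -11339191/6128276 ≈ -1.8503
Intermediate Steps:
n = -4 (n = 4*(-1) = -4)
(-150 - 4153)/2758 + ((-56 - 35) + n)²/(-31108) = (-150 - 4153)/2758 + ((-56 - 35) - 4)²/(-31108) = -4303*1/2758 + (-91 - 4)²*(-1/31108) = -4303/2758 + (-95)²*(-1/31108) = -4303/2758 + 9025*(-1/31108) = -4303/2758 - 9025/31108 = -11339191/6128276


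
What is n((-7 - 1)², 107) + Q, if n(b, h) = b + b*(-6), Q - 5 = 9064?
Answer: 8749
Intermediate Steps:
Q = 9069 (Q = 5 + 9064 = 9069)
n(b, h) = -5*b (n(b, h) = b - 6*b = -5*b)
n((-7 - 1)², 107) + Q = -5*(-7 - 1)² + 9069 = -5*(-8)² + 9069 = -5*64 + 9069 = -320 + 9069 = 8749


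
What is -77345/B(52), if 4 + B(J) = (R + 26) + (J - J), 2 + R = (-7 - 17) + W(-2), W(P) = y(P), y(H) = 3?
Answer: 77345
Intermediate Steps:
W(P) = 3
R = -23 (R = -2 + ((-7 - 17) + 3) = -2 + (-24 + 3) = -2 - 21 = -23)
B(J) = -1 (B(J) = -4 + ((-23 + 26) + (J - J)) = -4 + (3 + 0) = -4 + 3 = -1)
-77345/B(52) = -77345/(-1) = -77345*(-1) = 77345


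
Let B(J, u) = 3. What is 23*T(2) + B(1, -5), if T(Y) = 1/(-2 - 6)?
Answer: ⅛ ≈ 0.12500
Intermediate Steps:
T(Y) = -⅛ (T(Y) = 1/(-8) = -⅛)
23*T(2) + B(1, -5) = 23*(-⅛) + 3 = -23/8 + 3 = ⅛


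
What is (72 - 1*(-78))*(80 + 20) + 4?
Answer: 15004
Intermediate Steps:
(72 - 1*(-78))*(80 + 20) + 4 = (72 + 78)*100 + 4 = 150*100 + 4 = 15000 + 4 = 15004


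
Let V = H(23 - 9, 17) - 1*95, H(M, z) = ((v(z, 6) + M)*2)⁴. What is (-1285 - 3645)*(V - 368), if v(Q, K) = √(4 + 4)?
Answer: -3775122850 - 1802250240*√2 ≈ -6.3239e+9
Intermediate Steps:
v(Q, K) = 2*√2 (v(Q, K) = √8 = 2*√2)
H(M, z) = (2*M + 4*√2)⁴ (H(M, z) = ((2*√2 + M)*2)⁴ = ((M + 2*√2)*2)⁴ = (2*M + 4*√2)⁴)
V = -95 + 16*(14 + 2*√2)⁴ (V = 16*((23 - 9) + 2*√2)⁴ - 1*95 = 16*(14 + 2*√2)⁴ - 95 = -95 + 16*(14 + 2*√2)⁴ ≈ 1.2831e+6)
(-1285 - 3645)*(V - 368) = (-1285 - 3645)*((766113 + 365568*√2) - 368) = -4930*(765745 + 365568*√2) = -3775122850 - 1802250240*√2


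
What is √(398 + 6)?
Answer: 2*√101 ≈ 20.100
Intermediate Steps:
√(398 + 6) = √404 = 2*√101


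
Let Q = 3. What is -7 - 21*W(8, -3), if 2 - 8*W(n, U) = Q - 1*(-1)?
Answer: -7/4 ≈ -1.7500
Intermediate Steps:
W(n, U) = -¼ (W(n, U) = ¼ - (3 - 1*(-1))/8 = ¼ - (3 + 1)/8 = ¼ - ⅛*4 = ¼ - ½ = -¼)
-7 - 21*W(8, -3) = -7 - 21*(-¼) = -7 + 21/4 = -7/4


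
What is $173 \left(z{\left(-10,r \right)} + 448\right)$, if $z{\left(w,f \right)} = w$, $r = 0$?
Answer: $75774$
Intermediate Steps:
$173 \left(z{\left(-10,r \right)} + 448\right) = 173 \left(-10 + 448\right) = 173 \cdot 438 = 75774$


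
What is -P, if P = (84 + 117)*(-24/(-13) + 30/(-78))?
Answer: -3819/13 ≈ -293.77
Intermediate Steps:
P = 3819/13 (P = 201*(-24*(-1/13) + 30*(-1/78)) = 201*(24/13 - 5/13) = 201*(19/13) = 3819/13 ≈ 293.77)
-P = -1*3819/13 = -3819/13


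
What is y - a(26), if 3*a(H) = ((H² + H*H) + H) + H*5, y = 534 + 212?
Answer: 730/3 ≈ 243.33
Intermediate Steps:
y = 746
a(H) = 2*H + 2*H²/3 (a(H) = (((H² + H*H) + H) + H*5)/3 = (((H² + H²) + H) + 5*H)/3 = ((2*H² + H) + 5*H)/3 = ((H + 2*H²) + 5*H)/3 = (2*H² + 6*H)/3 = 2*H + 2*H²/3)
y - a(26) = 746 - 2*26*(3 + 26)/3 = 746 - 2*26*29/3 = 746 - 1*1508/3 = 746 - 1508/3 = 730/3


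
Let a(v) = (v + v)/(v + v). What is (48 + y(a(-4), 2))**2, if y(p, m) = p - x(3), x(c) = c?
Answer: 2116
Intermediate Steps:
a(v) = 1 (a(v) = (2*v)/((2*v)) = (2*v)*(1/(2*v)) = 1)
y(p, m) = -3 + p (y(p, m) = p - 1*3 = p - 3 = -3 + p)
(48 + y(a(-4), 2))**2 = (48 + (-3 + 1))**2 = (48 - 2)**2 = 46**2 = 2116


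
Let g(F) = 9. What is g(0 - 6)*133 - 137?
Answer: 1060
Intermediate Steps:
g(0 - 6)*133 - 137 = 9*133 - 137 = 1197 - 137 = 1060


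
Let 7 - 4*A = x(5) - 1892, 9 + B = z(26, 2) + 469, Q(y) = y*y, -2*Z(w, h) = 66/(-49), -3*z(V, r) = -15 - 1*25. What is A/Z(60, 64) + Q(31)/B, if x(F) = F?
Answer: 33041269/46860 ≈ 705.11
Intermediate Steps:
z(V, r) = 40/3 (z(V, r) = -(-15 - 1*25)/3 = -(-15 - 25)/3 = -⅓*(-40) = 40/3)
Z(w, h) = 33/49 (Z(w, h) = -33/(-49) = -33*(-1)/49 = -½*(-66/49) = 33/49)
Q(y) = y²
B = 1420/3 (B = -9 + (40/3 + 469) = -9 + 1447/3 = 1420/3 ≈ 473.33)
A = 947/2 (A = 7/4 - (5 - 1892)/4 = 7/4 - ¼*(-1887) = 7/4 + 1887/4 = 947/2 ≈ 473.50)
A/Z(60, 64) + Q(31)/B = 947/(2*(33/49)) + 31²/(1420/3) = (947/2)*(49/33) + 961*(3/1420) = 46403/66 + 2883/1420 = 33041269/46860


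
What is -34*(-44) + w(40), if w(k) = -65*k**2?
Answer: -102504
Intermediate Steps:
-34*(-44) + w(40) = -34*(-44) - 65*40**2 = 1496 - 65*1600 = 1496 - 104000 = -102504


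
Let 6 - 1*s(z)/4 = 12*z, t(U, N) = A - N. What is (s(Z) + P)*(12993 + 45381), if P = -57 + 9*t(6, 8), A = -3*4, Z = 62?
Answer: -186154686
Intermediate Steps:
A = -12
t(U, N) = -12 - N
P = -237 (P = -57 + 9*(-12 - 1*8) = -57 + 9*(-12 - 8) = -57 + 9*(-20) = -57 - 180 = -237)
s(z) = 24 - 48*z
(s(Z) + P)*(12993 + 45381) = ((24 - 48*62) - 237)*(12993 + 45381) = ((24 - 2976) - 237)*58374 = (-2952 - 237)*58374 = -3189*58374 = -186154686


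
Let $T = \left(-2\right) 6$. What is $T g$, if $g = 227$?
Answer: $-2724$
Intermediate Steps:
$T = -12$
$T g = \left(-12\right) 227 = -2724$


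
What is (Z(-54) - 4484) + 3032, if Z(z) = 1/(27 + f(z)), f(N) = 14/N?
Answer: -1048317/722 ≈ -1452.0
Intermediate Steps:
Z(z) = 1/(27 + 14/z)
(Z(-54) - 4484) + 3032 = (-54/(14 + 27*(-54)) - 4484) + 3032 = (-54/(14 - 1458) - 4484) + 3032 = (-54/(-1444) - 4484) + 3032 = (-54*(-1/1444) - 4484) + 3032 = (27/722 - 4484) + 3032 = -3237421/722 + 3032 = -1048317/722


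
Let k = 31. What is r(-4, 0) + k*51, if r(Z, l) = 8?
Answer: 1589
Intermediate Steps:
r(-4, 0) + k*51 = 8 + 31*51 = 8 + 1581 = 1589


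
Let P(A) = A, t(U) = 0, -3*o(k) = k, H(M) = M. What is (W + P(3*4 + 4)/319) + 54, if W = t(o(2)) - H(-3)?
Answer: 18199/319 ≈ 57.050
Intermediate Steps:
o(k) = -k/3
W = 3 (W = 0 - 1*(-3) = 0 + 3 = 3)
(W + P(3*4 + 4)/319) + 54 = (3 + (3*4 + 4)/319) + 54 = (3 + (12 + 4)*(1/319)) + 54 = (3 + 16*(1/319)) + 54 = (3 + 16/319) + 54 = 973/319 + 54 = 18199/319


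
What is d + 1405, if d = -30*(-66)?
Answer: 3385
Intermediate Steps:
d = 1980
d + 1405 = 1980 + 1405 = 3385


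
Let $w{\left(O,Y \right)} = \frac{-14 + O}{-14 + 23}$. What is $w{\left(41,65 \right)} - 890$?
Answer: $-887$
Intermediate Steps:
$w{\left(O,Y \right)} = - \frac{14}{9} + \frac{O}{9}$ ($w{\left(O,Y \right)} = \frac{-14 + O}{9} = \left(-14 + O\right) \frac{1}{9} = - \frac{14}{9} + \frac{O}{9}$)
$w{\left(41,65 \right)} - 890 = \left(- \frac{14}{9} + \frac{1}{9} \cdot 41\right) - 890 = \left(- \frac{14}{9} + \frac{41}{9}\right) - 890 = 3 - 890 = -887$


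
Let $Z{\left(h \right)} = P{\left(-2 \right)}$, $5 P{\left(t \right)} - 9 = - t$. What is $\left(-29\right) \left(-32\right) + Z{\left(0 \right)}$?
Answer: $\frac{4651}{5} \approx 930.2$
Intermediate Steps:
$P{\left(t \right)} = \frac{9}{5} - \frac{t}{5}$ ($P{\left(t \right)} = \frac{9}{5} + \frac{\left(-1\right) t}{5} = \frac{9}{5} - \frac{t}{5}$)
$Z{\left(h \right)} = \frac{11}{5}$ ($Z{\left(h \right)} = \frac{9}{5} - - \frac{2}{5} = \frac{9}{5} + \frac{2}{5} = \frac{11}{5}$)
$\left(-29\right) \left(-32\right) + Z{\left(0 \right)} = \left(-29\right) \left(-32\right) + \frac{11}{5} = 928 + \frac{11}{5} = \frac{4651}{5}$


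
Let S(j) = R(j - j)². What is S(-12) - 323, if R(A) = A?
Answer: -323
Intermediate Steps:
S(j) = 0 (S(j) = (j - j)² = 0² = 0)
S(-12) - 323 = 0 - 323 = -323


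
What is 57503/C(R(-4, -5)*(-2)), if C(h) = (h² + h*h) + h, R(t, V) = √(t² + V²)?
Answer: 115006/655 + 57503*√41/53710 ≈ 182.44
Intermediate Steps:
R(t, V) = √(V² + t²)
C(h) = h + 2*h² (C(h) = (h² + h²) + h = 2*h² + h = h + 2*h²)
57503/C(R(-4, -5)*(-2)) = 57503/(((√((-5)² + (-4)²)*(-2))*(1 + 2*(√((-5)² + (-4)²)*(-2))))) = 57503/(((√(25 + 16)*(-2))*(1 + 2*(√(25 + 16)*(-2))))) = 57503/(((√41*(-2))*(1 + 2*(√41*(-2))))) = 57503/(((-2*√41)*(1 + 2*(-2*√41)))) = 57503/(((-2*√41)*(1 - 4*√41))) = 57503/((-2*√41*(1 - 4*√41))) = 57503*(-√41/(82*(1 - 4*√41))) = -57503*√41/(82*(1 - 4*√41))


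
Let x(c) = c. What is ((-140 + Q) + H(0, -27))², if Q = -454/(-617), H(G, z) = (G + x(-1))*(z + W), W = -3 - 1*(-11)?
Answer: 5506085209/380689 ≈ 14463.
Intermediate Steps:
W = 8 (W = -3 + 11 = 8)
H(G, z) = (-1 + G)*(8 + z) (H(G, z) = (G - 1)*(z + 8) = (-1 + G)*(8 + z))
Q = 454/617 (Q = -454*(-1/617) = 454/617 ≈ 0.73582)
((-140 + Q) + H(0, -27))² = ((-140 + 454/617) + (-8 - 1*(-27) + 8*0 + 0*(-27)))² = (-85926/617 + (-8 + 27 + 0 + 0))² = (-85926/617 + 19)² = (-74203/617)² = 5506085209/380689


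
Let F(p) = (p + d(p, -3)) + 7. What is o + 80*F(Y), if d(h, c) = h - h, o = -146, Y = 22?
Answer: 2174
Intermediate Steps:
d(h, c) = 0
F(p) = 7 + p (F(p) = (p + 0) + 7 = p + 7 = 7 + p)
o + 80*F(Y) = -146 + 80*(7 + 22) = -146 + 80*29 = -146 + 2320 = 2174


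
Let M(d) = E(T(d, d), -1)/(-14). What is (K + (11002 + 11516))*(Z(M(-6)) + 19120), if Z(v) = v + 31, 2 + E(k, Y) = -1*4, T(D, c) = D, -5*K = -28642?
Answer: 540958912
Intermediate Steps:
K = 28642/5 (K = -⅕*(-28642) = 28642/5 ≈ 5728.4)
E(k, Y) = -6 (E(k, Y) = -2 - 1*4 = -2 - 4 = -6)
M(d) = 3/7 (M(d) = -6/(-14) = -6*(-1/14) = 3/7)
Z(v) = 31 + v
(K + (11002 + 11516))*(Z(M(-6)) + 19120) = (28642/5 + (11002 + 11516))*((31 + 3/7) + 19120) = (28642/5 + 22518)*(220/7 + 19120) = (141232/5)*(134060/7) = 540958912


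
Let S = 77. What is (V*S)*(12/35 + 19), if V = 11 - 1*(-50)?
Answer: 454267/5 ≈ 90853.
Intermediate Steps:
V = 61 (V = 11 + 50 = 61)
(V*S)*(12/35 + 19) = (61*77)*(12/35 + 19) = 4697*(12*(1/35) + 19) = 4697*(12/35 + 19) = 4697*(677/35) = 454267/5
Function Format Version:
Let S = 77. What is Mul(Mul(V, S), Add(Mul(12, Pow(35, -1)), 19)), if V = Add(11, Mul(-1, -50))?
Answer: Rational(454267, 5) ≈ 90853.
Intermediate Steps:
V = 61 (V = Add(11, 50) = 61)
Mul(Mul(V, S), Add(Mul(12, Pow(35, -1)), 19)) = Mul(Mul(61, 77), Add(Mul(12, Pow(35, -1)), 19)) = Mul(4697, Add(Mul(12, Rational(1, 35)), 19)) = Mul(4697, Add(Rational(12, 35), 19)) = Mul(4697, Rational(677, 35)) = Rational(454267, 5)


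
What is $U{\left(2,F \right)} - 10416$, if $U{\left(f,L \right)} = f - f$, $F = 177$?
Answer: $-10416$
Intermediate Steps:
$U{\left(f,L \right)} = 0$
$U{\left(2,F \right)} - 10416 = 0 - 10416 = -10416$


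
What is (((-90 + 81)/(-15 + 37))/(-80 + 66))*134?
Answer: 603/154 ≈ 3.9156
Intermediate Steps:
(((-90 + 81)/(-15 + 37))/(-80 + 66))*134 = (-9/22/(-14))*134 = (-9*1/22*(-1/14))*134 = -9/22*(-1/14)*134 = (9/308)*134 = 603/154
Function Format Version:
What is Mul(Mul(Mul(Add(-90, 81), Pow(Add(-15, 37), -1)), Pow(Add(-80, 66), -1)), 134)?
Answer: Rational(603, 154) ≈ 3.9156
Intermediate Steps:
Mul(Mul(Mul(Add(-90, 81), Pow(Add(-15, 37), -1)), Pow(Add(-80, 66), -1)), 134) = Mul(Mul(Mul(-9, Pow(22, -1)), Pow(-14, -1)), 134) = Mul(Mul(Mul(-9, Rational(1, 22)), Rational(-1, 14)), 134) = Mul(Mul(Rational(-9, 22), Rational(-1, 14)), 134) = Mul(Rational(9, 308), 134) = Rational(603, 154)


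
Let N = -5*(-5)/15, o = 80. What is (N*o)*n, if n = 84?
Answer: 11200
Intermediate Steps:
N = 5/3 (N = 25*(1/15) = 5/3 ≈ 1.6667)
(N*o)*n = ((5/3)*80)*84 = (400/3)*84 = 11200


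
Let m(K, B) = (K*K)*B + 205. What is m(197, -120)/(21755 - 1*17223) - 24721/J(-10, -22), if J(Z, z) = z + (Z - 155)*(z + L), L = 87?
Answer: -4539581823/4427764 ≈ -1025.3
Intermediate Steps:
m(K, B) = 205 + B*K**2 (m(K, B) = K**2*B + 205 = B*K**2 + 205 = 205 + B*K**2)
J(Z, z) = z + (-155 + Z)*(87 + z) (J(Z, z) = z + (Z - 155)*(z + 87) = z + (-155 + Z)*(87 + z))
m(197, -120)/(21755 - 1*17223) - 24721/J(-10, -22) = (205 - 120*197**2)/(21755 - 1*17223) - 24721/(-13485 - 154*(-22) + 87*(-10) - 10*(-22)) = (205 - 120*38809)/(21755 - 17223) - 24721/(-13485 + 3388 - 870 + 220) = (205 - 4657080)/4532 - 24721/(-10747) = -4656875*1/4532 - 24721*(-1/10747) = -4656875/4532 + 24721/10747 = -4539581823/4427764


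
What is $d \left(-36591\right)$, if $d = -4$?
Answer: $146364$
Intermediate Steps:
$d \left(-36591\right) = \left(-4\right) \left(-36591\right) = 146364$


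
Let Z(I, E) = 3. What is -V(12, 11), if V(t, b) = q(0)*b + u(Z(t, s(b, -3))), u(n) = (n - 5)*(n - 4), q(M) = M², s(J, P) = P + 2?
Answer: -2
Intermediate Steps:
s(J, P) = 2 + P
u(n) = (-5 + n)*(-4 + n)
V(t, b) = 2 (V(t, b) = 0²*b + (20 + 3² - 9*3) = 0*b + (20 + 9 - 27) = 0 + 2 = 2)
-V(12, 11) = -1*2 = -2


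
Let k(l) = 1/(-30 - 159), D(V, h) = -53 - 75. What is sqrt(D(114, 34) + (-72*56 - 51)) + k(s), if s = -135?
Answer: -1/189 + I*sqrt(4211) ≈ -0.005291 + 64.892*I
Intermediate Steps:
D(V, h) = -128
k(l) = -1/189 (k(l) = 1/(-189) = -1/189)
sqrt(D(114, 34) + (-72*56 - 51)) + k(s) = sqrt(-128 + (-72*56 - 51)) - 1/189 = sqrt(-128 + (-4032 - 51)) - 1/189 = sqrt(-128 - 4083) - 1/189 = sqrt(-4211) - 1/189 = I*sqrt(4211) - 1/189 = -1/189 + I*sqrt(4211)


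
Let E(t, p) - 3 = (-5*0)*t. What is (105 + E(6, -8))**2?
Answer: 11664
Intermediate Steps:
E(t, p) = 3 (E(t, p) = 3 + (-5*0)*t = 3 + 0*t = 3 + 0 = 3)
(105 + E(6, -8))**2 = (105 + 3)**2 = 108**2 = 11664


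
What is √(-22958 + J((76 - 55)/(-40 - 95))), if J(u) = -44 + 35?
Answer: I*√22967 ≈ 151.55*I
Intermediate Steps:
J(u) = -9
√(-22958 + J((76 - 55)/(-40 - 95))) = √(-22958 - 9) = √(-22967) = I*√22967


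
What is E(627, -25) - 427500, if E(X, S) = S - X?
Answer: -428152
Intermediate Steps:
E(627, -25) - 427500 = (-25 - 1*627) - 427500 = (-25 - 627) - 427500 = -652 - 427500 = -428152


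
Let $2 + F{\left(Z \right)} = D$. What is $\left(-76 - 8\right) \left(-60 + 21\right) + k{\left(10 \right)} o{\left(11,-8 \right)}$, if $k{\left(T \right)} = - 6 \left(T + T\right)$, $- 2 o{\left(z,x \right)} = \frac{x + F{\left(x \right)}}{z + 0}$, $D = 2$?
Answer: $\frac{35556}{11} \approx 3232.4$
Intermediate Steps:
$F{\left(Z \right)} = 0$ ($F{\left(Z \right)} = -2 + 2 = 0$)
$o{\left(z,x \right)} = - \frac{x}{2 z}$ ($o{\left(z,x \right)} = - \frac{\left(x + 0\right) \frac{1}{z + 0}}{2} = - \frac{x \frac{1}{z}}{2} = - \frac{x}{2 z}$)
$k{\left(T \right)} = - 12 T$ ($k{\left(T \right)} = - 6 \cdot 2 T = - 12 T$)
$\left(-76 - 8\right) \left(-60 + 21\right) + k{\left(10 \right)} o{\left(11,-8 \right)} = \left(-76 - 8\right) \left(-60 + 21\right) + \left(-12\right) 10 \left(\left(- \frac{1}{2}\right) \left(-8\right) \frac{1}{11}\right) = \left(-84\right) \left(-39\right) - 120 \left(\left(- \frac{1}{2}\right) \left(-8\right) \frac{1}{11}\right) = 3276 - \frac{480}{11} = \frac{35556}{11}$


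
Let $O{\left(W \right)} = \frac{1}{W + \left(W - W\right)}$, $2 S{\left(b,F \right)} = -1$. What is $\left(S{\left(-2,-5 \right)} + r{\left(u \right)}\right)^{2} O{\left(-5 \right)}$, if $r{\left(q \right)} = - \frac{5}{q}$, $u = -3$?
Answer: $- \frac{49}{180} \approx -0.27222$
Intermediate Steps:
$S{\left(b,F \right)} = - \frac{1}{2}$ ($S{\left(b,F \right)} = \frac{1}{2} \left(-1\right) = - \frac{1}{2}$)
$O{\left(W \right)} = \frac{1}{W}$ ($O{\left(W \right)} = \frac{1}{W + 0} = \frac{1}{W}$)
$\left(S{\left(-2,-5 \right)} + r{\left(u \right)}\right)^{2} O{\left(-5 \right)} = \frac{\left(- \frac{1}{2} - \frac{5}{-3}\right)^{2}}{-5} = \left(- \frac{1}{2} - - \frac{5}{3}\right)^{2} \left(- \frac{1}{5}\right) = \left(- \frac{1}{2} + \frac{5}{3}\right)^{2} \left(- \frac{1}{5}\right) = \left(\frac{7}{6}\right)^{2} \left(- \frac{1}{5}\right) = \frac{49}{36} \left(- \frac{1}{5}\right) = - \frac{49}{180}$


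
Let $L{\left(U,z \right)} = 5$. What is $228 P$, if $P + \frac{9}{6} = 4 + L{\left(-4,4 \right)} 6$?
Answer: $7410$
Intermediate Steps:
$P = \frac{65}{2}$ ($P = - \frac{3}{2} + \left(4 + 5 \cdot 6\right) = - \frac{3}{2} + \left(4 + 30\right) = - \frac{3}{2} + 34 = \frac{65}{2} \approx 32.5$)
$228 P = 228 \cdot \frac{65}{2} = 7410$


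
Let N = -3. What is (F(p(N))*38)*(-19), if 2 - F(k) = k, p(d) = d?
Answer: -3610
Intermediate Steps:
F(k) = 2 - k
(F(p(N))*38)*(-19) = ((2 - 1*(-3))*38)*(-19) = ((2 + 3)*38)*(-19) = (5*38)*(-19) = 190*(-19) = -3610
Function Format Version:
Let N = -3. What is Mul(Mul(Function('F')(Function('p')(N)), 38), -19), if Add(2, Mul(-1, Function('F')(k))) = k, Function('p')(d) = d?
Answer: -3610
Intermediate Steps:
Function('F')(k) = Add(2, Mul(-1, k))
Mul(Mul(Function('F')(Function('p')(N)), 38), -19) = Mul(Mul(Add(2, Mul(-1, -3)), 38), -19) = Mul(Mul(Add(2, 3), 38), -19) = Mul(Mul(5, 38), -19) = Mul(190, -19) = -3610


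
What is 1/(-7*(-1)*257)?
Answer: 1/1799 ≈ 0.00055586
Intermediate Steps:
1/(-7*(-1)*257) = 1/(7*257) = 1/1799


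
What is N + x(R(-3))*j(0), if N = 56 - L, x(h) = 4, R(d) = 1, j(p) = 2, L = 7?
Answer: 57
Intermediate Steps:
N = 49 (N = 56 - 1*7 = 56 - 7 = 49)
N + x(R(-3))*j(0) = 49 + 4*2 = 49 + 8 = 57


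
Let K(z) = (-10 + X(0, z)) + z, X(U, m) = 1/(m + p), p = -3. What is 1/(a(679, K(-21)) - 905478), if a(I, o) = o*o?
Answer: -576/521000303 ≈ -1.1056e-6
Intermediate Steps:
X(U, m) = 1/(-3 + m) (X(U, m) = 1/(m - 3) = 1/(-3 + m))
K(z) = -10 + z + 1/(-3 + z) (K(z) = (-10 + 1/(-3 + z)) + z = -10 + z + 1/(-3 + z))
a(I, o) = o²
1/(a(679, K(-21)) - 905478) = 1/(((1 + (-10 - 21)*(-3 - 21))/(-3 - 21))² - 905478) = 1/(((1 - 31*(-24))/(-24))² - 905478) = 1/((-(1 + 744)/24)² - 905478) = 1/((-1/24*745)² - 905478) = 1/((-745/24)² - 905478) = 1/(555025/576 - 905478) = 1/(-521000303/576) = -576/521000303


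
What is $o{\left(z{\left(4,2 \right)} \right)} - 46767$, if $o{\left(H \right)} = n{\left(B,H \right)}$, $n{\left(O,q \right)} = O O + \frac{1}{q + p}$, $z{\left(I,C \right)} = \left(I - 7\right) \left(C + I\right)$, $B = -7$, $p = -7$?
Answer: $- \frac{1167951}{25} \approx -46718.0$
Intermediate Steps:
$z{\left(I,C \right)} = \left(-7 + I\right) \left(C + I\right)$
$n{\left(O,q \right)} = O^{2} + \frac{1}{-7 + q}$ ($n{\left(O,q \right)} = O O + \frac{1}{q - 7} = O^{2} + \frac{1}{-7 + q}$)
$o{\left(H \right)} = \frac{-342 + 49 H}{-7 + H}$ ($o{\left(H \right)} = \frac{1 - 7 \left(-7\right)^{2} + H \left(-7\right)^{2}}{-7 + H} = \frac{1 - 343 + H 49}{-7 + H} = \frac{1 - 343 + 49 H}{-7 + H} = \frac{-342 + 49 H}{-7 + H}$)
$o{\left(z{\left(4,2 \right)} \right)} - 46767 = \frac{-342 + 49 \left(4^{2} - 14 - 28 + 2 \cdot 4\right)}{-7 + \left(4^{2} - 14 - 28 + 2 \cdot 4\right)} - 46767 = \frac{-342 + 49 \left(16 - 14 - 28 + 8\right)}{-7 + \left(16 - 14 - 28 + 8\right)} - 46767 = \frac{-342 + 49 \left(-18\right)}{-7 - 18} - 46767 = \frac{-342 - 882}{-25} - 46767 = \left(- \frac{1}{25}\right) \left(-1224\right) - 46767 = \frac{1224}{25} - 46767 = - \frac{1167951}{25}$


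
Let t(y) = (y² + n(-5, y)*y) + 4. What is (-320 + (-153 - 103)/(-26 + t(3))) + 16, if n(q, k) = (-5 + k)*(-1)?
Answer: -1872/7 ≈ -267.43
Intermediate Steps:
n(q, k) = 5 - k
t(y) = 4 + y² + y*(5 - y) (t(y) = (y² + (5 - y)*y) + 4 = (y² + y*(5 - y)) + 4 = 4 + y² + y*(5 - y))
(-320 + (-153 - 103)/(-26 + t(3))) + 16 = (-320 + (-153 - 103)/(-26 + (4 + 5*3))) + 16 = (-320 - 256/(-26 + (4 + 15))) + 16 = (-320 - 256/(-26 + 19)) + 16 = (-320 - 256/(-7)) + 16 = (-320 - 256*(-⅐)) + 16 = (-320 + 256/7) + 16 = -1984/7 + 16 = -1872/7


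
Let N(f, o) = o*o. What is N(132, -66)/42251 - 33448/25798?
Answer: -59128880/49545059 ≈ -1.1934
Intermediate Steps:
N(f, o) = o²
N(132, -66)/42251 - 33448/25798 = (-66)²/42251 - 33448/25798 = 4356*(1/42251) - 33448*1/25798 = 396/3841 - 16724/12899 = -59128880/49545059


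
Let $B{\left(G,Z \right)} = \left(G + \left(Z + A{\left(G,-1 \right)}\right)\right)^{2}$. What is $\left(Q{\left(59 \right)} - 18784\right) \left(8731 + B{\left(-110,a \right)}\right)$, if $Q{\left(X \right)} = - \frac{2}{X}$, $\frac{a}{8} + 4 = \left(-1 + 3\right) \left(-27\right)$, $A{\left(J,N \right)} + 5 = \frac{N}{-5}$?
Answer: $- \frac{9523827313838}{1475} \approx -6.4568 \cdot 10^{9}$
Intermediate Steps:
$A{\left(J,N \right)} = -5 - \frac{N}{5}$ ($A{\left(J,N \right)} = -5 + \frac{N}{-5} = -5 + N \left(- \frac{1}{5}\right) = -5 - \frac{N}{5}$)
$a = -464$ ($a = -32 + 8 \left(-1 + 3\right) \left(-27\right) = -32 + 8 \cdot 2 \left(-27\right) = -32 + 8 \left(-54\right) = -32 - 432 = -464$)
$B{\left(G,Z \right)} = \left(- \frac{24}{5} + G + Z\right)^{2}$ ($B{\left(G,Z \right)} = \left(G + \left(Z - \frac{24}{5}\right)\right)^{2} = \left(G + \left(- \frac{24}{5} + Z\right)\right)^{2} = \left(- \frac{24}{5} + G + Z\right)^{2}$)
$\left(Q{\left(59 \right)} - 18784\right) \left(8731 + B{\left(-110,a \right)}\right) = \left(- \frac{2}{59} - 18784\right) \left(8731 + \frac{\left(-24 + 5 \left(-110\right) + 5 \left(-464\right)\right)^{2}}{25}\right) = \left(\left(-2\right) \frac{1}{59} - 18784\right) \left(8731 + \frac{\left(-24 - 550 - 2320\right)^{2}}{25}\right) = \left(- \frac{2}{59} - 18784\right) \left(8731 + \frac{\left(-2894\right)^{2}}{25}\right) = - \frac{1108258 \left(8731 + \frac{1}{25} \cdot 8375236\right)}{59} = - \frac{1108258 \left(8731 + \frac{8375236}{25}\right)}{59} = \left(- \frac{1108258}{59}\right) \frac{8593511}{25} = - \frac{9523827313838}{1475}$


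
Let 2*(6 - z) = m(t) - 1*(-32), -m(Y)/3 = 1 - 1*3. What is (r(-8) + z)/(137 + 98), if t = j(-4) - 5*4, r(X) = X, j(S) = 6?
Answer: -21/235 ≈ -0.089362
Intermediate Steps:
t = -14 (t = 6 - 5*4 = 6 - 20 = -14)
m(Y) = 6 (m(Y) = -3*(1 - 1*3) = -3*(1 - 3) = -3*(-2) = 6)
z = -13 (z = 6 - (6 - 1*(-32))/2 = 6 - (6 + 32)/2 = 6 - ½*38 = 6 - 19 = -13)
(r(-8) + z)/(137 + 98) = (-8 - 13)/(137 + 98) = -21/235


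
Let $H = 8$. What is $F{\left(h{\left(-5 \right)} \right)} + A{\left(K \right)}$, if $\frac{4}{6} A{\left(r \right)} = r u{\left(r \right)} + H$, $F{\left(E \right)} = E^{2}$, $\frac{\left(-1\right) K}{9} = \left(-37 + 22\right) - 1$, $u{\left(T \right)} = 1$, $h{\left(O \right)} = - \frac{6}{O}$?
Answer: $\frac{5736}{25} \approx 229.44$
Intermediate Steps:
$K = 144$ ($K = - 9 \left(\left(-37 + 22\right) - 1\right) = - 9 \left(-15 - 1\right) = \left(-9\right) \left(-16\right) = 144$)
$A{\left(r \right)} = 12 + \frac{3 r}{2}$ ($A{\left(r \right)} = \frac{3 \left(r 1 + 8\right)}{2} = \frac{3 \left(r + 8\right)}{2} = \frac{3 \left(8 + r\right)}{2} = 12 + \frac{3 r}{2}$)
$F{\left(h{\left(-5 \right)} \right)} + A{\left(K \right)} = \left(- \frac{6}{-5}\right)^{2} + \left(12 + \frac{3}{2} \cdot 144\right) = \left(\left(-6\right) \left(- \frac{1}{5}\right)\right)^{2} + \left(12 + 216\right) = \left(\frac{6}{5}\right)^{2} + 228 = \frac{36}{25} + 228 = \frac{5736}{25}$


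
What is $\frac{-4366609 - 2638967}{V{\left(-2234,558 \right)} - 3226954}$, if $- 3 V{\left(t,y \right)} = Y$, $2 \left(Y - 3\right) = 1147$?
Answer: $\frac{42033456}{19362877} \approx 2.1708$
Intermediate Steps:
$Y = \frac{1153}{2}$ ($Y = 3 + \frac{1}{2} \cdot 1147 = 3 + \frac{1147}{2} = \frac{1153}{2} \approx 576.5$)
$V{\left(t,y \right)} = - \frac{1153}{6}$ ($V{\left(t,y \right)} = \left(- \frac{1}{3}\right) \frac{1153}{2} = - \frac{1153}{6}$)
$\frac{-4366609 - 2638967}{V{\left(-2234,558 \right)} - 3226954} = \frac{-4366609 - 2638967}{- \frac{1153}{6} - 3226954} = - \frac{7005576}{- \frac{19362877}{6}} = \left(-7005576\right) \left(- \frac{6}{19362877}\right) = \frac{42033456}{19362877}$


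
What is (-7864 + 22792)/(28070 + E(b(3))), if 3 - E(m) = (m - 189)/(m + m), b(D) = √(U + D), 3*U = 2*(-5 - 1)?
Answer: 93125840/175127597 + 313488*I/175127597 ≈ 0.53176 + 0.0017901*I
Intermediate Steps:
U = -4 (U = (2*(-5 - 1))/3 = (2*(-6))/3 = (⅓)*(-12) = -4)
b(D) = √(-4 + D)
E(m) = 3 - (-189 + m)/(2*m) (E(m) = 3 - (m - 189)/(m + m) = 3 - (-189 + m)/(2*m))
(-7864 + 22792)/(28070 + E(b(3))) = (-7864 + 22792)/(28070 + (189 + 5*√(-4 + 3))/(2*(√(-4 + 3)))) = 14928/(28070 + (189 + 5*√(-1))/(2*(√(-1)))) = 14928/(28070 + (189 + 5*I)/(2*I)) = 14928/(28070 + (-I)*(189 + 5*I)/2) = 14928/(28070 - I*(189 + 5*I)/2)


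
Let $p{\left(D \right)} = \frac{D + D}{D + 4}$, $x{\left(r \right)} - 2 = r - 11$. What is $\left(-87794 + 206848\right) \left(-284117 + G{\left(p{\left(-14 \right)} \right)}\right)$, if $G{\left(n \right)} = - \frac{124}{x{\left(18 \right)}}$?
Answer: $- \frac{304442150558}{9} \approx -3.3827 \cdot 10^{10}$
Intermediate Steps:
$x{\left(r \right)} = -9 + r$ ($x{\left(r \right)} = 2 + \left(r - 11\right) = 2 + \left(-11 + r\right) = -9 + r$)
$p{\left(D \right)} = \frac{2 D}{4 + D}$
$G{\left(n \right)} = - \frac{124}{9}$ ($G{\left(n \right)} = - \frac{124}{-9 + 18} = - \frac{124}{9}$)
$\left(-87794 + 206848\right) \left(-284117 + G{\left(p{\left(-14 \right)} \right)}\right) = \left(-87794 + 206848\right) \left(-284117 - \frac{124}{9}\right) = 119054 \left(- \frac{2557177}{9}\right) = - \frac{304442150558}{9}$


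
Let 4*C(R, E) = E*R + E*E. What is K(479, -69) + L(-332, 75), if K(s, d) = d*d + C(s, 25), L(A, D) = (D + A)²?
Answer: 73960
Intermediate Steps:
C(R, E) = E²/4 + E*R/4 (C(R, E) = (E*R + E*E)/4 = (E*R + E²)/4 = (E² + E*R)/4 = E²/4 + E*R/4)
L(A, D) = (A + D)²
K(s, d) = 625/4 + d² + 25*s/4 (K(s, d) = d*d + (¼)*25*(25 + s) = d² + (625/4 + 25*s/4) = 625/4 + d² + 25*s/4)
K(479, -69) + L(-332, 75) = (625/4 + (-69)² + (25/4)*479) + (-332 + 75)² = (625/4 + 4761 + 11975/4) + (-257)² = 7911 + 66049 = 73960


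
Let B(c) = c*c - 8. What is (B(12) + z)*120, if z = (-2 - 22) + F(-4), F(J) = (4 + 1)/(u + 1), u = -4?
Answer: 13240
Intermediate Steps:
F(J) = -5/3 (F(J) = (4 + 1)/(-4 + 1) = 5/(-3) = 5*(-⅓) = -5/3)
B(c) = -8 + c² (B(c) = c² - 8 = -8 + c²)
z = -77/3 (z = (-2 - 22) - 5/3 = -24 - 5/3 = -77/3 ≈ -25.667)
(B(12) + z)*120 = ((-8 + 12²) - 77/3)*120 = ((-8 + 144) - 77/3)*120 = (136 - 77/3)*120 = (331/3)*120 = 13240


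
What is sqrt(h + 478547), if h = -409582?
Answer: sqrt(68965) ≈ 262.61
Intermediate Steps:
sqrt(h + 478547) = sqrt(-409582 + 478547) = sqrt(68965)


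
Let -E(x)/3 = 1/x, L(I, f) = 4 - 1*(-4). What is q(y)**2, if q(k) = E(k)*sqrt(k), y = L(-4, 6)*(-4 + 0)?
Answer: -9/32 ≈ -0.28125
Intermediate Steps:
L(I, f) = 8 (L(I, f) = 4 + 4 = 8)
E(x) = -3/x
y = -32 (y = 8*(-4 + 0) = 8*(-4) = -32)
q(k) = -3/sqrt(k) (q(k) = (-3/k)*sqrt(k) = -3/sqrt(k))
q(y)**2 = (-(-3)*I*sqrt(2)/8)**2 = (3*I*sqrt(2)/8)**2 = -9/32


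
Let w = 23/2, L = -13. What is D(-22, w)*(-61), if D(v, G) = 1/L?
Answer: 61/13 ≈ 4.6923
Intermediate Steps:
w = 23/2 (w = 23*(1/2) = 23/2 ≈ 11.500)
D(v, G) = -1/13 (D(v, G) = 1/(-13) = -1/13)
D(-22, w)*(-61) = -1/13*(-61) = 61/13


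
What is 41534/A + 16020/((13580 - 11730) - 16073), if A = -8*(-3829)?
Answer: 16668907/72613156 ≈ 0.22956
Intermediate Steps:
A = 30632
41534/A + 16020/((13580 - 11730) - 16073) = 41534/30632 + 16020/((13580 - 11730) - 16073) = 41534*(1/30632) + 16020/(1850 - 16073) = 20767/15316 + 16020/(-14223) = 20767/15316 + 16020*(-1/14223) = 20767/15316 - 5340/4741 = 16668907/72613156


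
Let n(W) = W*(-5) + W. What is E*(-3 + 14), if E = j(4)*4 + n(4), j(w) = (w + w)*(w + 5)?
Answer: 2992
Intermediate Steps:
n(W) = -4*W (n(W) = -5*W + W = -4*W)
j(w) = 2*w*(5 + w) (j(w) = (2*w)*(5 + w) = 2*w*(5 + w))
E = 272 (E = (2*4*(5 + 4))*4 - 4*4 = (2*4*9)*4 - 16 = 72*4 - 16 = 288 - 16 = 272)
E*(-3 + 14) = 272*(-3 + 14) = 272*11 = 2992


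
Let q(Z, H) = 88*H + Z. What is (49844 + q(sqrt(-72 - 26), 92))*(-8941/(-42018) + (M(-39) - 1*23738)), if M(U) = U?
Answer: -28942566713650/21009 - 6993371315*I*sqrt(2)/42018 ≈ -1.3776e+9 - 2.3538e+5*I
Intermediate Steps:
q(Z, H) = Z + 88*H
(49844 + q(sqrt(-72 - 26), 92))*(-8941/(-42018) + (M(-39) - 1*23738)) = (49844 + (sqrt(-72 - 26) + 88*92))*(-8941/(-42018) + (-39 - 1*23738)) = (49844 + (sqrt(-98) + 8096))*(-8941*(-1/42018) + (-39 - 23738)) = (49844 + (7*I*sqrt(2) + 8096))*(8941/42018 - 23777) = (49844 + (8096 + 7*I*sqrt(2)))*(-999053045/42018) = (57940 + 7*I*sqrt(2))*(-999053045/42018) = -28942566713650/21009 - 6993371315*I*sqrt(2)/42018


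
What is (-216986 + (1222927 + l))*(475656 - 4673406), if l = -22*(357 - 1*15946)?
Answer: -5662340777250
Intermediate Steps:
l = 342958 (l = -22*(357 - 15946) = -22*(-15589) = 342958)
(-216986 + (1222927 + l))*(475656 - 4673406) = (-216986 + (1222927 + 342958))*(475656 - 4673406) = (-216986 + 1565885)*(-4197750) = 1348899*(-4197750) = -5662340777250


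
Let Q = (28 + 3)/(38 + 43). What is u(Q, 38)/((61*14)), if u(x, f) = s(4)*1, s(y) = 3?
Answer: 3/854 ≈ 0.0035129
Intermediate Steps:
Q = 31/81 ≈ 0.38272
u(x, f) = 3 (u(x, f) = 3*1 = 3)
u(Q, 38)/((61*14)) = 3/((61*14)) = 3/854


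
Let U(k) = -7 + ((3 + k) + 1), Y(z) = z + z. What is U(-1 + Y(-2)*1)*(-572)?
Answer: 4576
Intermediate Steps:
Y(z) = 2*z
U(k) = -3 + k (U(k) = -7 + (4 + k) = -3 + k)
U(-1 + Y(-2)*1)*(-572) = (-3 + (-1 + (2*(-2))*1))*(-572) = (-3 + (-1 - 4*1))*(-572) = (-3 + (-1 - 4))*(-572) = (-3 - 5)*(-572) = -8*(-572) = 4576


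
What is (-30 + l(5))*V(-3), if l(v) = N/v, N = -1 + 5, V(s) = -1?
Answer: 146/5 ≈ 29.200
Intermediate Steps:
N = 4
l(v) = 4/v
(-30 + l(5))*V(-3) = (-30 + 4/5)*(-1) = (-30 + 4*(⅕))*(-1) = (-30 + ⅘)*(-1) = -146/5*(-1) = 146/5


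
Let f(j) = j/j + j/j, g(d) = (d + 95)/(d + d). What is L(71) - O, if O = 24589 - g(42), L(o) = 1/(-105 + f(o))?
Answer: -212730001/8652 ≈ -24587.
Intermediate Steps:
g(d) = (95 + d)/(2*d) (g(d) = (95 + d)/((2*d)) = (95 + d)*(1/(2*d)) = (95 + d)/(2*d))
f(j) = 2 (f(j) = 1 + 1 = 2)
L(o) = -1/103 (L(o) = 1/(-105 + 2) = 1/(-103) = -1/103)
O = 2065339/84 (O = 24589 - (95 + 42)/(2*42) = 24589 - 137/(2*42) = 24589 - 1*137/84 = 24589 - 137/84 = 2065339/84 ≈ 24587.)
L(71) - O = -1/103 - 1*2065339/84 = -1/103 - 2065339/84 = -212730001/8652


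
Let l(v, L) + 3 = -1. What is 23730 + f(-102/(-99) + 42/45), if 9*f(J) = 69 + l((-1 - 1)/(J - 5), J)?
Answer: 213635/9 ≈ 23737.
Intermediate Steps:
l(v, L) = -4 (l(v, L) = -3 - 1 = -4)
f(J) = 65/9 (f(J) = (69 - 4)/9 = (⅑)*65 = 65/9)
23730 + f(-102/(-99) + 42/45) = 23730 + 65/9 = 213635/9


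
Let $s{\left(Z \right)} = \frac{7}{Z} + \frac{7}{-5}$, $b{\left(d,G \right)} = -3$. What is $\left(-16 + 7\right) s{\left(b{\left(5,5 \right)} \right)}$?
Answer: $\frac{168}{5} \approx 33.6$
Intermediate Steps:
$s{\left(Z \right)} = - \frac{7}{5} + \frac{7}{Z}$ ($s{\left(Z \right)} = \frac{7}{Z} + 7 \left(- \frac{1}{5}\right) = \frac{7}{Z} - \frac{7}{5} = - \frac{7}{5} + \frac{7}{Z}$)
$\left(-16 + 7\right) s{\left(b{\left(5,5 \right)} \right)} = \left(-16 + 7\right) \left(- \frac{7}{5} + \frac{7}{-3}\right) = - 9 \left(- \frac{7}{5} + 7 \left(- \frac{1}{3}\right)\right) = - 9 \left(- \frac{7}{5} - \frac{7}{3}\right) = \left(-9\right) \left(- \frac{56}{15}\right) = \frac{168}{5}$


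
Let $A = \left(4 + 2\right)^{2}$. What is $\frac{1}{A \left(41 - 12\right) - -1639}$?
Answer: $\frac{1}{2683} \approx 0.00037272$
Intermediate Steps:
$A = 36$ ($A = 6^{2} = 36$)
$\frac{1}{A \left(41 - 12\right) - -1639} = \frac{1}{36 \left(41 - 12\right) - -1639} = \frac{1}{36 \cdot 29 + 1639} = \frac{1}{1044 + 1639} = \frac{1}{2683}$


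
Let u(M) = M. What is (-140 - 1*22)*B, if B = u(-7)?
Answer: 1134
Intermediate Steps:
B = -7
(-140 - 1*22)*B = (-140 - 1*22)*(-7) = (-140 - 22)*(-7) = -162*(-7) = 1134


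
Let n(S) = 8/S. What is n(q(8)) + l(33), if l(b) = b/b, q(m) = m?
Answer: 2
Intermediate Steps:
l(b) = 1
n(q(8)) + l(33) = 8/8 + 1 = 8*(⅛) + 1 = 1 + 1 = 2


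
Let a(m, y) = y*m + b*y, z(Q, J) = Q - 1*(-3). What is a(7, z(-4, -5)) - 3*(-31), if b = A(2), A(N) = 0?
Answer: 86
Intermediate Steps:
b = 0
z(Q, J) = 3 + Q (z(Q, J) = Q + 3 = 3 + Q)
a(m, y) = m*y (a(m, y) = y*m + 0*y = m*y + 0 = m*y)
a(7, z(-4, -5)) - 3*(-31) = 7*(3 - 4) - 3*(-31) = 7*(-1) + 93 = -7 + 93 = 86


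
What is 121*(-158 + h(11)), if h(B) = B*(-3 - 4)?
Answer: -28435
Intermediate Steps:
h(B) = -7*B (h(B) = B*(-7) = -7*B)
121*(-158 + h(11)) = 121*(-158 - 7*11) = 121*(-158 - 77) = 121*(-235) = -28435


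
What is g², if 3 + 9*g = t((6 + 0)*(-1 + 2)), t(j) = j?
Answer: ⅑ ≈ 0.11111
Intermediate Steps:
g = ⅓ (g = -⅓ + ((6 + 0)*(-1 + 2))/9 = -⅓ + (6*1)/9 = -⅓ + (⅑)*6 = -⅓ + ⅔ = ⅓ ≈ 0.33333)
g² = (⅓)² = ⅑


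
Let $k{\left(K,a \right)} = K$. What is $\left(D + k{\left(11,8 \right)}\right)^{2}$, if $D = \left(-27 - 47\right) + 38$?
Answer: $625$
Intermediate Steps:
$D = -36$ ($D = -74 + 38 = -36$)
$\left(D + k{\left(11,8 \right)}\right)^{2} = \left(-36 + 11\right)^{2} = \left(-25\right)^{2} = 625$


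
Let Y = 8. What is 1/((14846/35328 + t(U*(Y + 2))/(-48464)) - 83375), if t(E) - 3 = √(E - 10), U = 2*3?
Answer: -47735372148288923904/3979916595828253849146245 + 59068698624*√2/3979916595828253849146245 ≈ -1.1994e-5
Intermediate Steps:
U = 6
t(E) = 3 + √(-10 + E) (t(E) = 3 + √(E - 10) = 3 + √(-10 + E))
1/((14846/35328 + t(U*(Y + 2))/(-48464)) - 83375) = 1/((14846/35328 + (3 + √(-10 + 6*(8 + 2)))/(-48464)) - 83375) = 1/((14846*(1/35328) + (3 + √(-10 + 6*10))*(-1/48464)) - 83375) = 1/((7423/17664 + (3 + √(-10 + 60))*(-1/48464)) - 83375) = 1/((7423/17664 + (3 + √50)*(-1/48464)) - 83375) = 1/((7423/17664 + (3 + 5*√2)*(-1/48464)) - 83375) = 1/((7423/17664 + (-3/48464 - 5*√2/48464)) - 83375) = 1/((22480955/53504256 - 5*√2/48464) - 83375) = 1/(-4460894863045/53504256 - 5*√2/48464)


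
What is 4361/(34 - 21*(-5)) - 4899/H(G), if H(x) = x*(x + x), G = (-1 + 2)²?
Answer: -672239/278 ≈ -2418.1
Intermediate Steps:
G = 1 (G = 1² = 1)
H(x) = 2*x² (H(x) = x*(2*x) = 2*x²)
4361/(34 - 21*(-5)) - 4899/H(G) = 4361/(34 - 21*(-5)) - 4899/(2*1²) = 4361/(34 + 105) - 4899/(2*1) = 4361/139 - 4899/2 = -672239/278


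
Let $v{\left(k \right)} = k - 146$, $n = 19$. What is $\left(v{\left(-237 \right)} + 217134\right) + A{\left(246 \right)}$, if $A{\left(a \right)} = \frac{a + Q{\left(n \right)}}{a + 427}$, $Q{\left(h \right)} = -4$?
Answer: $\frac{145873665}{673} \approx 2.1675 \cdot 10^{5}$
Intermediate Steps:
$v{\left(k \right)} = -146 + k$
$A{\left(a \right)} = \frac{-4 + a}{427 + a}$ ($A{\left(a \right)} = \frac{a - 4}{a + 427} = \frac{-4 + a}{427 + a}$)
$\left(v{\left(-237 \right)} + 217134\right) + A{\left(246 \right)} = \left(\left(-146 - 237\right) + 217134\right) + \frac{-4 + 246}{427 + 246} = \left(-383 + 217134\right) + \frac{1}{673} \cdot 242 = 216751 + \frac{1}{673} \cdot 242 = 216751 + \frac{242}{673} = \frac{145873665}{673}$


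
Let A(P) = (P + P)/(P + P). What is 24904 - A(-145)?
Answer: 24903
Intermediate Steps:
A(P) = 1 (A(P) = (2*P)/((2*P)) = (2*P)*(1/(2*P)) = 1)
24904 - A(-145) = 24904 - 1*1 = 24904 - 1 = 24903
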